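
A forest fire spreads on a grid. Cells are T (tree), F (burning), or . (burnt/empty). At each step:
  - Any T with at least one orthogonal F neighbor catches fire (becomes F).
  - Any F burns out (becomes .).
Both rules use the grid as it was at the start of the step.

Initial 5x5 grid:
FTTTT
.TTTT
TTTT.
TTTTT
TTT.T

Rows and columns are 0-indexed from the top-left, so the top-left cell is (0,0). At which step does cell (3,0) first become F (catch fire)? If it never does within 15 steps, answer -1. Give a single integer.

Step 1: cell (3,0)='T' (+1 fires, +1 burnt)
Step 2: cell (3,0)='T' (+2 fires, +1 burnt)
Step 3: cell (3,0)='T' (+3 fires, +2 burnt)
Step 4: cell (3,0)='T' (+5 fires, +3 burnt)
Step 5: cell (3,0)='F' (+5 fires, +5 burnt)
  -> target ignites at step 5
Step 6: cell (3,0)='.' (+3 fires, +5 burnt)
Step 7: cell (3,0)='.' (+1 fires, +3 burnt)
Step 8: cell (3,0)='.' (+1 fires, +1 burnt)
Step 9: cell (3,0)='.' (+0 fires, +1 burnt)
  fire out at step 9

5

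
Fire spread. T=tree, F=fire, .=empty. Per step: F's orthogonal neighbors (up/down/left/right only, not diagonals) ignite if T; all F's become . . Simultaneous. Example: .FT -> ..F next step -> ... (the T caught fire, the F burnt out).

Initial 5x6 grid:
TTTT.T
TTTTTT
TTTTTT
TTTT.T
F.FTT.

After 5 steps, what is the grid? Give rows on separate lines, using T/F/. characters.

Step 1: 3 trees catch fire, 2 burn out
  TTTT.T
  TTTTTT
  TTTTTT
  FTFT.T
  ...FT.
Step 2: 5 trees catch fire, 3 burn out
  TTTT.T
  TTTTTT
  FTFTTT
  .F.F.T
  ....F.
Step 3: 4 trees catch fire, 5 burn out
  TTTT.T
  FTFTTT
  .F.FTT
  .....T
  ......
Step 4: 5 trees catch fire, 4 burn out
  FTFT.T
  .F.FTT
  ....FT
  .....T
  ......
Step 5: 4 trees catch fire, 5 burn out
  .F.F.T
  ....FT
  .....F
  .....T
  ......

.F.F.T
....FT
.....F
.....T
......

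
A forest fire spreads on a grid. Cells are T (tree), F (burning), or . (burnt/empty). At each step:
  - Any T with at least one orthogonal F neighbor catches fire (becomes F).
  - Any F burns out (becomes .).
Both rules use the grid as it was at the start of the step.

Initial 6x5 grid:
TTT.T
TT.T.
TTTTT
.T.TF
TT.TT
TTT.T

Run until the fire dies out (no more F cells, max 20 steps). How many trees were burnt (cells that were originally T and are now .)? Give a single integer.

Answer: 21

Derivation:
Step 1: +3 fires, +1 burnt (F count now 3)
Step 2: +3 fires, +3 burnt (F count now 3)
Step 3: +2 fires, +3 burnt (F count now 2)
Step 4: +1 fires, +2 burnt (F count now 1)
Step 5: +3 fires, +1 burnt (F count now 3)
Step 6: +3 fires, +3 burnt (F count now 3)
Step 7: +4 fires, +3 burnt (F count now 4)
Step 8: +2 fires, +4 burnt (F count now 2)
Step 9: +0 fires, +2 burnt (F count now 0)
Fire out after step 9
Initially T: 22, now '.': 29
Total burnt (originally-T cells now '.'): 21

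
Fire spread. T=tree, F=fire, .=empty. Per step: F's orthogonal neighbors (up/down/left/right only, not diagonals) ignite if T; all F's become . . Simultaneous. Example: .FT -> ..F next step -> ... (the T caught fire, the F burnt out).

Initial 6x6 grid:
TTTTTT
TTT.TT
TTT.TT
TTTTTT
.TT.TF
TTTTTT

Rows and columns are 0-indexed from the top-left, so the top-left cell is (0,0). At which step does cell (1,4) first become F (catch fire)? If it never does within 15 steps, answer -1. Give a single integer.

Step 1: cell (1,4)='T' (+3 fires, +1 burnt)
Step 2: cell (1,4)='T' (+3 fires, +3 burnt)
Step 3: cell (1,4)='T' (+4 fires, +3 burnt)
Step 4: cell (1,4)='F' (+4 fires, +4 burnt)
  -> target ignites at step 4
Step 5: cell (1,4)='.' (+5 fires, +4 burnt)
Step 6: cell (1,4)='.' (+6 fires, +5 burnt)
Step 7: cell (1,4)='.' (+3 fires, +6 burnt)
Step 8: cell (1,4)='.' (+2 fires, +3 burnt)
Step 9: cell (1,4)='.' (+1 fires, +2 burnt)
Step 10: cell (1,4)='.' (+0 fires, +1 burnt)
  fire out at step 10

4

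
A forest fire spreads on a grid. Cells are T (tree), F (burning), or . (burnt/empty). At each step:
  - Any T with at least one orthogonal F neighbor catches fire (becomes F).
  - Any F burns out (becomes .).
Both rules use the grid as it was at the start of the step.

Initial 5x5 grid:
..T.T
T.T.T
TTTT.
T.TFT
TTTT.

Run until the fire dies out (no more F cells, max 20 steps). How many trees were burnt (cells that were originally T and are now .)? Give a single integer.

Step 1: +4 fires, +1 burnt (F count now 4)
Step 2: +2 fires, +4 burnt (F count now 2)
Step 3: +3 fires, +2 burnt (F count now 3)
Step 4: +3 fires, +3 burnt (F count now 3)
Step 5: +2 fires, +3 burnt (F count now 2)
Step 6: +0 fires, +2 burnt (F count now 0)
Fire out after step 6
Initially T: 16, now '.': 23
Total burnt (originally-T cells now '.'): 14

Answer: 14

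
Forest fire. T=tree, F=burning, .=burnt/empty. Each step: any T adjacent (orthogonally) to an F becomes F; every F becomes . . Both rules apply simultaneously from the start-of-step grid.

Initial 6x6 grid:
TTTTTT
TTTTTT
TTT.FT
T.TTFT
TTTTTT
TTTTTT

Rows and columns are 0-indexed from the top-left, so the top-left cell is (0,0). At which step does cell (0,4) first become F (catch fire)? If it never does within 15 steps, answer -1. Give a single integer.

Step 1: cell (0,4)='T' (+5 fires, +2 burnt)
Step 2: cell (0,4)='F' (+7 fires, +5 burnt)
  -> target ignites at step 2
Step 3: cell (0,4)='.' (+7 fires, +7 burnt)
Step 4: cell (0,4)='.' (+5 fires, +7 burnt)
Step 5: cell (0,4)='.' (+5 fires, +5 burnt)
Step 6: cell (0,4)='.' (+3 fires, +5 burnt)
Step 7: cell (0,4)='.' (+0 fires, +3 burnt)
  fire out at step 7

2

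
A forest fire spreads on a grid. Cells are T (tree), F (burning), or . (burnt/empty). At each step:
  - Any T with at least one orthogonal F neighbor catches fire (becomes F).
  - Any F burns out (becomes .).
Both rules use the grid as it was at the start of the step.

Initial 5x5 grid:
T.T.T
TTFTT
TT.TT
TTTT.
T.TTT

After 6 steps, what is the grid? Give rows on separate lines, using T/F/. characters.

Step 1: 3 trees catch fire, 1 burn out
  T.F.T
  TF.FT
  TT.TT
  TTTT.
  T.TTT
Step 2: 4 trees catch fire, 3 burn out
  T...T
  F...F
  TF.FT
  TTTT.
  T.TTT
Step 3: 6 trees catch fire, 4 burn out
  F...F
  .....
  F...F
  TFTF.
  T.TTT
Step 4: 3 trees catch fire, 6 burn out
  .....
  .....
  .....
  F.F..
  T.TFT
Step 5: 3 trees catch fire, 3 burn out
  .....
  .....
  .....
  .....
  F.F.F
Step 6: 0 trees catch fire, 3 burn out
  .....
  .....
  .....
  .....
  .....

.....
.....
.....
.....
.....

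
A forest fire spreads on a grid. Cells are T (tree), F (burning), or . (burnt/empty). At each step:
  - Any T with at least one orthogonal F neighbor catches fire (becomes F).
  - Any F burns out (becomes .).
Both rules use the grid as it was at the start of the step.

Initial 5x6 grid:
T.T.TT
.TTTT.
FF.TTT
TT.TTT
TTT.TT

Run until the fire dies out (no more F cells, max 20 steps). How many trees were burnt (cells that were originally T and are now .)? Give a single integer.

Step 1: +3 fires, +2 burnt (F count now 3)
Step 2: +3 fires, +3 burnt (F count now 3)
Step 3: +3 fires, +3 burnt (F count now 3)
Step 4: +2 fires, +3 burnt (F count now 2)
Step 5: +3 fires, +2 burnt (F count now 3)
Step 6: +3 fires, +3 burnt (F count now 3)
Step 7: +2 fires, +3 burnt (F count now 2)
Step 8: +1 fires, +2 burnt (F count now 1)
Step 9: +0 fires, +1 burnt (F count now 0)
Fire out after step 9
Initially T: 21, now '.': 29
Total burnt (originally-T cells now '.'): 20

Answer: 20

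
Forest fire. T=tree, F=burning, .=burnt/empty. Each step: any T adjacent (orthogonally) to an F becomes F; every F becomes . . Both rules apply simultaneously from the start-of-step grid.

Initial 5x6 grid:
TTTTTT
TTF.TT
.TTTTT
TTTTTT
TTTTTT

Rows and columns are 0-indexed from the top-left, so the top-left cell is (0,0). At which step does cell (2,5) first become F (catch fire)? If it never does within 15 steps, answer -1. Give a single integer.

Step 1: cell (2,5)='T' (+3 fires, +1 burnt)
Step 2: cell (2,5)='T' (+6 fires, +3 burnt)
Step 3: cell (2,5)='T' (+6 fires, +6 burnt)
Step 4: cell (2,5)='F' (+7 fires, +6 burnt)
  -> target ignites at step 4
Step 5: cell (2,5)='.' (+4 fires, +7 burnt)
Step 6: cell (2,5)='.' (+1 fires, +4 burnt)
Step 7: cell (2,5)='.' (+0 fires, +1 burnt)
  fire out at step 7

4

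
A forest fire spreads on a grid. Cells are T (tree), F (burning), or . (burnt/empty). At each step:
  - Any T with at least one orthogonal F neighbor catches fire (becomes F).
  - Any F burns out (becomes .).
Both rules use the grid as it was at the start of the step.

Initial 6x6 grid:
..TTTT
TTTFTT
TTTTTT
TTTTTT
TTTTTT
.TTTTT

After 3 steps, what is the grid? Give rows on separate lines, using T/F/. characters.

Step 1: 4 trees catch fire, 1 burn out
  ..TFTT
  TTF.FT
  TTTFTT
  TTTTTT
  TTTTTT
  .TTTTT
Step 2: 7 trees catch fire, 4 burn out
  ..F.FT
  TF...F
  TTF.FT
  TTTFTT
  TTTTTT
  .TTTTT
Step 3: 7 trees catch fire, 7 burn out
  .....F
  F.....
  TF...F
  TTF.FT
  TTTFTT
  .TTTTT

.....F
F.....
TF...F
TTF.FT
TTTFTT
.TTTTT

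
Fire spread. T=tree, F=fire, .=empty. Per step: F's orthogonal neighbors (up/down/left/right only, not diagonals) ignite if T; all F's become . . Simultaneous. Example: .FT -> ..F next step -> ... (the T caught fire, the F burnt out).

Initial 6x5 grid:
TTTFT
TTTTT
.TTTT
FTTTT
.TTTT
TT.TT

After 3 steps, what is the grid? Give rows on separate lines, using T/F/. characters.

Step 1: 4 trees catch fire, 2 burn out
  TTF.F
  TTTFT
  .TTTT
  .FTTT
  .TTTT
  TT.TT
Step 2: 7 trees catch fire, 4 burn out
  TF...
  TTF.F
  .FTFT
  ..FTT
  .FTTT
  TT.TT
Step 3: 7 trees catch fire, 7 burn out
  F....
  TF...
  ..F.F
  ...FT
  ..FTT
  TF.TT

F....
TF...
..F.F
...FT
..FTT
TF.TT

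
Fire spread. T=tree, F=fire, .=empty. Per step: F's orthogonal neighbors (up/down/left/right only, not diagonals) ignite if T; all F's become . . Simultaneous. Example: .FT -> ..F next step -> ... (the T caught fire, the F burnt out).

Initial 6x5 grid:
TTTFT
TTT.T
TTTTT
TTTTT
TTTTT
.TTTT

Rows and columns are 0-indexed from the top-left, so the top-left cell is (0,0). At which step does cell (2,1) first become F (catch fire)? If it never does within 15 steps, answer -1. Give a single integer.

Step 1: cell (2,1)='T' (+2 fires, +1 burnt)
Step 2: cell (2,1)='T' (+3 fires, +2 burnt)
Step 3: cell (2,1)='T' (+4 fires, +3 burnt)
Step 4: cell (2,1)='F' (+5 fires, +4 burnt)
  -> target ignites at step 4
Step 5: cell (2,1)='.' (+5 fires, +5 burnt)
Step 6: cell (2,1)='.' (+5 fires, +5 burnt)
Step 7: cell (2,1)='.' (+3 fires, +5 burnt)
Step 8: cell (2,1)='.' (+0 fires, +3 burnt)
  fire out at step 8

4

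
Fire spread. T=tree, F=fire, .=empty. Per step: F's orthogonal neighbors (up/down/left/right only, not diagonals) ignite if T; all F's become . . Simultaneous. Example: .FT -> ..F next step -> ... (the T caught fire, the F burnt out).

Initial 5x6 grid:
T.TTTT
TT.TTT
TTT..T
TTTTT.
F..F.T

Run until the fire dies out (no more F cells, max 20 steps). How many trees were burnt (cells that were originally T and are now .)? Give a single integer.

Step 1: +2 fires, +2 burnt (F count now 2)
Step 2: +4 fires, +2 burnt (F count now 4)
Step 3: +3 fires, +4 burnt (F count now 3)
Step 4: +2 fires, +3 burnt (F count now 2)
Step 5: +0 fires, +2 burnt (F count now 0)
Fire out after step 5
Initially T: 20, now '.': 21
Total burnt (originally-T cells now '.'): 11

Answer: 11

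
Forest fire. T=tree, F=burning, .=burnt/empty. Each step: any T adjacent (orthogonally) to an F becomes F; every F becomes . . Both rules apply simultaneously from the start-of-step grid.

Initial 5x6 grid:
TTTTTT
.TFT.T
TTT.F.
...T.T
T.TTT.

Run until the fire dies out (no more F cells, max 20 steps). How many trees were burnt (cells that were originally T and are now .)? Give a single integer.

Answer: 12

Derivation:
Step 1: +4 fires, +2 burnt (F count now 4)
Step 2: +3 fires, +4 burnt (F count now 3)
Step 3: +3 fires, +3 burnt (F count now 3)
Step 4: +1 fires, +3 burnt (F count now 1)
Step 5: +1 fires, +1 burnt (F count now 1)
Step 6: +0 fires, +1 burnt (F count now 0)
Fire out after step 6
Initially T: 18, now '.': 24
Total burnt (originally-T cells now '.'): 12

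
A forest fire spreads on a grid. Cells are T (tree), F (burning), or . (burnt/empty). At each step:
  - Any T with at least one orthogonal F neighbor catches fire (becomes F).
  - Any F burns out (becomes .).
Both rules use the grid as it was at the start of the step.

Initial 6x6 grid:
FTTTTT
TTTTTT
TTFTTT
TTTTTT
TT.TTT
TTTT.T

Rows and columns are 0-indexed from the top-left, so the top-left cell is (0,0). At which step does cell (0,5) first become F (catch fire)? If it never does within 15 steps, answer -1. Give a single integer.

Step 1: cell (0,5)='T' (+6 fires, +2 burnt)
Step 2: cell (0,5)='T' (+7 fires, +6 burnt)
Step 3: cell (0,5)='T' (+7 fires, +7 burnt)
Step 4: cell (0,5)='T' (+7 fires, +7 burnt)
Step 5: cell (0,5)='F' (+4 fires, +7 burnt)
  -> target ignites at step 5
Step 6: cell (0,5)='.' (+1 fires, +4 burnt)
Step 7: cell (0,5)='.' (+0 fires, +1 burnt)
  fire out at step 7

5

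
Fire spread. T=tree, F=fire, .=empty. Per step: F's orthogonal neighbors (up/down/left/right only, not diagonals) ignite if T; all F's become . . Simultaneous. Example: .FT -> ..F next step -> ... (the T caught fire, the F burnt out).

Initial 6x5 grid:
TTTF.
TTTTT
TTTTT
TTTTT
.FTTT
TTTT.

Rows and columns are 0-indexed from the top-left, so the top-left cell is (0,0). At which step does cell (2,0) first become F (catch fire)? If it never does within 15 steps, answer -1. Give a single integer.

Step 1: cell (2,0)='T' (+5 fires, +2 burnt)
Step 2: cell (2,0)='T' (+10 fires, +5 burnt)
Step 3: cell (2,0)='F' (+8 fires, +10 burnt)
  -> target ignites at step 3
Step 4: cell (2,0)='.' (+2 fires, +8 burnt)
Step 5: cell (2,0)='.' (+0 fires, +2 burnt)
  fire out at step 5

3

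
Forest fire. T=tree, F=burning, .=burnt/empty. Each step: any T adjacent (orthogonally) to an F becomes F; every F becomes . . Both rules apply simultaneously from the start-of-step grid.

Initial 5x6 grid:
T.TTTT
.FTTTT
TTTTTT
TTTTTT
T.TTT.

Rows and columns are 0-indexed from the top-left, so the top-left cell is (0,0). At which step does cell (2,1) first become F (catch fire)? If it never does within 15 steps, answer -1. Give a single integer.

Step 1: cell (2,1)='F' (+2 fires, +1 burnt)
  -> target ignites at step 1
Step 2: cell (2,1)='.' (+5 fires, +2 burnt)
Step 3: cell (2,1)='.' (+5 fires, +5 burnt)
Step 4: cell (2,1)='.' (+6 fires, +5 burnt)
Step 5: cell (2,1)='.' (+4 fires, +6 burnt)
Step 6: cell (2,1)='.' (+2 fires, +4 burnt)
Step 7: cell (2,1)='.' (+0 fires, +2 burnt)
  fire out at step 7

1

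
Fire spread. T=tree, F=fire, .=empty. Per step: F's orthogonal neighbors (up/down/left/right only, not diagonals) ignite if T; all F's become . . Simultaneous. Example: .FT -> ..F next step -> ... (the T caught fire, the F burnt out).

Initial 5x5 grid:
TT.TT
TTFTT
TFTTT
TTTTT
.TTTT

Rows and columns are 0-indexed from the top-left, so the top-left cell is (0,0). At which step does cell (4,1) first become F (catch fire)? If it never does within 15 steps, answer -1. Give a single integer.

Step 1: cell (4,1)='T' (+5 fires, +2 burnt)
Step 2: cell (4,1)='F' (+8 fires, +5 burnt)
  -> target ignites at step 2
Step 3: cell (4,1)='.' (+5 fires, +8 burnt)
Step 4: cell (4,1)='.' (+2 fires, +5 burnt)
Step 5: cell (4,1)='.' (+1 fires, +2 burnt)
Step 6: cell (4,1)='.' (+0 fires, +1 burnt)
  fire out at step 6

2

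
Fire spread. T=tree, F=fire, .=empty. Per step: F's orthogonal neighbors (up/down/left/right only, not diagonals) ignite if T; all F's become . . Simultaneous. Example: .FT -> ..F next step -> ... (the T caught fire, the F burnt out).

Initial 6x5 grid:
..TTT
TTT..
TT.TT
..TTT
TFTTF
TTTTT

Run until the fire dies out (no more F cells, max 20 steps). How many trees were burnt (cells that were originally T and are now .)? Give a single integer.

Answer: 13

Derivation:
Step 1: +6 fires, +2 burnt (F count now 6)
Step 2: +6 fires, +6 burnt (F count now 6)
Step 3: +1 fires, +6 burnt (F count now 1)
Step 4: +0 fires, +1 burnt (F count now 0)
Fire out after step 4
Initially T: 21, now '.': 22
Total burnt (originally-T cells now '.'): 13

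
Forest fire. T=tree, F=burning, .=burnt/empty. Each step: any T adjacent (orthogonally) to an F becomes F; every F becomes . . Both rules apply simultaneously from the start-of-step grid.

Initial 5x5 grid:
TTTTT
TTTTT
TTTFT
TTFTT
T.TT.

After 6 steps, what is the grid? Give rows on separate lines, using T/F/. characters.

Step 1: 6 trees catch fire, 2 burn out
  TTTTT
  TTTFT
  TTF.F
  TF.FT
  T.FT.
Step 2: 7 trees catch fire, 6 burn out
  TTTFT
  TTF.F
  TF...
  F...F
  T..F.
Step 3: 5 trees catch fire, 7 burn out
  TTF.F
  TF...
  F....
  .....
  F....
Step 4: 2 trees catch fire, 5 burn out
  TF...
  F....
  .....
  .....
  .....
Step 5: 1 trees catch fire, 2 burn out
  F....
  .....
  .....
  .....
  .....
Step 6: 0 trees catch fire, 1 burn out
  .....
  .....
  .....
  .....
  .....

.....
.....
.....
.....
.....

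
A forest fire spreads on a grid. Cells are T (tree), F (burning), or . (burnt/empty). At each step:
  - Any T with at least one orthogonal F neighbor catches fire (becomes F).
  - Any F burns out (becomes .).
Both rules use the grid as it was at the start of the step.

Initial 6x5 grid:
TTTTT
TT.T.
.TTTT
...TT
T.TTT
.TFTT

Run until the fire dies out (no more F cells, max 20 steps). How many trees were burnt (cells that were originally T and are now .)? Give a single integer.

Step 1: +3 fires, +1 burnt (F count now 3)
Step 2: +2 fires, +3 burnt (F count now 2)
Step 3: +2 fires, +2 burnt (F count now 2)
Step 4: +2 fires, +2 burnt (F count now 2)
Step 5: +3 fires, +2 burnt (F count now 3)
Step 6: +2 fires, +3 burnt (F count now 2)
Step 7: +3 fires, +2 burnt (F count now 3)
Step 8: +2 fires, +3 burnt (F count now 2)
Step 9: +1 fires, +2 burnt (F count now 1)
Step 10: +0 fires, +1 burnt (F count now 0)
Fire out after step 10
Initially T: 21, now '.': 29
Total burnt (originally-T cells now '.'): 20

Answer: 20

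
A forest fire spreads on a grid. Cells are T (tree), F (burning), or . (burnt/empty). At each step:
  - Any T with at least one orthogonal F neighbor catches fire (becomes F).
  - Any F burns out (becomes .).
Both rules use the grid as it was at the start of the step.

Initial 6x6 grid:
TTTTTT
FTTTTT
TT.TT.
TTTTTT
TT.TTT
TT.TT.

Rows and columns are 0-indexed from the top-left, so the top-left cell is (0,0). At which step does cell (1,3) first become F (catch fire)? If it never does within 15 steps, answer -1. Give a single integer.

Step 1: cell (1,3)='T' (+3 fires, +1 burnt)
Step 2: cell (1,3)='T' (+4 fires, +3 burnt)
Step 3: cell (1,3)='F' (+4 fires, +4 burnt)
  -> target ignites at step 3
Step 4: cell (1,3)='.' (+6 fires, +4 burnt)
Step 5: cell (1,3)='.' (+5 fires, +6 burnt)
Step 6: cell (1,3)='.' (+3 fires, +5 burnt)
Step 7: cell (1,3)='.' (+3 fires, +3 burnt)
Step 8: cell (1,3)='.' (+2 fires, +3 burnt)
Step 9: cell (1,3)='.' (+0 fires, +2 burnt)
  fire out at step 9

3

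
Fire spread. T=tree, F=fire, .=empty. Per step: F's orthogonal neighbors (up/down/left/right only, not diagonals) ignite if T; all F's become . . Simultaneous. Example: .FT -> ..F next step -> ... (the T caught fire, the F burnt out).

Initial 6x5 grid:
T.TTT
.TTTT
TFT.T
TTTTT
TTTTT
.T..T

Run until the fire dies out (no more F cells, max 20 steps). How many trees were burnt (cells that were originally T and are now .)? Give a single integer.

Step 1: +4 fires, +1 burnt (F count now 4)
Step 2: +4 fires, +4 burnt (F count now 4)
Step 3: +6 fires, +4 burnt (F count now 6)
Step 4: +4 fires, +6 burnt (F count now 4)
Step 5: +3 fires, +4 burnt (F count now 3)
Step 6: +1 fires, +3 burnt (F count now 1)
Step 7: +0 fires, +1 burnt (F count now 0)
Fire out after step 7
Initially T: 23, now '.': 29
Total burnt (originally-T cells now '.'): 22

Answer: 22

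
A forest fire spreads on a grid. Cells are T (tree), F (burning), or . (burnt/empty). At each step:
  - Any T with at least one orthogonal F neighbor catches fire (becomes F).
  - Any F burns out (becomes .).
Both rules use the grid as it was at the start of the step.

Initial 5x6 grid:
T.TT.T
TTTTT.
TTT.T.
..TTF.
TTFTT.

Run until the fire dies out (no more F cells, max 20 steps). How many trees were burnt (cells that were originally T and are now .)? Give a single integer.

Answer: 18

Derivation:
Step 1: +6 fires, +2 burnt (F count now 6)
Step 2: +3 fires, +6 burnt (F count now 3)
Step 3: +3 fires, +3 burnt (F count now 3)
Step 4: +4 fires, +3 burnt (F count now 4)
Step 5: +1 fires, +4 burnt (F count now 1)
Step 6: +1 fires, +1 burnt (F count now 1)
Step 7: +0 fires, +1 burnt (F count now 0)
Fire out after step 7
Initially T: 19, now '.': 29
Total burnt (originally-T cells now '.'): 18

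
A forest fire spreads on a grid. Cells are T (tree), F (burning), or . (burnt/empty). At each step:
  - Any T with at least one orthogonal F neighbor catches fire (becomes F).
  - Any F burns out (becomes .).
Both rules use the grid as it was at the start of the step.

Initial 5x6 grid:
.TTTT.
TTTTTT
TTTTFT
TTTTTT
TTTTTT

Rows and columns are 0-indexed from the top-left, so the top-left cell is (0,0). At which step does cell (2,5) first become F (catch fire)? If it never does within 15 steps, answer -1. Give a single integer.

Step 1: cell (2,5)='F' (+4 fires, +1 burnt)
  -> target ignites at step 1
Step 2: cell (2,5)='.' (+7 fires, +4 burnt)
Step 3: cell (2,5)='.' (+6 fires, +7 burnt)
Step 4: cell (2,5)='.' (+5 fires, +6 burnt)
Step 5: cell (2,5)='.' (+4 fires, +5 burnt)
Step 6: cell (2,5)='.' (+1 fires, +4 burnt)
Step 7: cell (2,5)='.' (+0 fires, +1 burnt)
  fire out at step 7

1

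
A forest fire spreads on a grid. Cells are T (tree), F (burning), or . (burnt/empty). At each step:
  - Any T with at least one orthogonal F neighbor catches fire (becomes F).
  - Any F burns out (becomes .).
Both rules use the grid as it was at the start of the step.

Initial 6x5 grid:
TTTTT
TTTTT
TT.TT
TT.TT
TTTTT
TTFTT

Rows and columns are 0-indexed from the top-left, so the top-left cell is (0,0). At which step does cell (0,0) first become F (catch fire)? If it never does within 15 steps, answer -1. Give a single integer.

Step 1: cell (0,0)='T' (+3 fires, +1 burnt)
Step 2: cell (0,0)='T' (+4 fires, +3 burnt)
Step 3: cell (0,0)='T' (+4 fires, +4 burnt)
Step 4: cell (0,0)='T' (+4 fires, +4 burnt)
Step 5: cell (0,0)='T' (+4 fires, +4 burnt)
Step 6: cell (0,0)='T' (+5 fires, +4 burnt)
Step 7: cell (0,0)='F' (+3 fires, +5 burnt)
  -> target ignites at step 7
Step 8: cell (0,0)='.' (+0 fires, +3 burnt)
  fire out at step 8

7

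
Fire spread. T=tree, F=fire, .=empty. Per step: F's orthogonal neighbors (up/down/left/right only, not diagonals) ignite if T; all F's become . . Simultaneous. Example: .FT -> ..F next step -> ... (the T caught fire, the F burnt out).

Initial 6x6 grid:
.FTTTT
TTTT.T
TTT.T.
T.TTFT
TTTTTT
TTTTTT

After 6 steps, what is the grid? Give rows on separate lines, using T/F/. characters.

Step 1: 6 trees catch fire, 2 burn out
  ..FTTT
  TFTT.T
  TTT.F.
  T.TF.F
  TTTTFT
  TTTTTT
Step 2: 8 trees catch fire, 6 burn out
  ...FTT
  F.FT.T
  TFT...
  T.F...
  TTTF.F
  TTTTFT
Step 3: 7 trees catch fire, 8 burn out
  ....FT
  ...F.T
  F.F...
  T.....
  TTF...
  TTTF.F
Step 4: 4 trees catch fire, 7 burn out
  .....F
  .....T
  ......
  F.....
  TF....
  TTF...
Step 5: 3 trees catch fire, 4 burn out
  ......
  .....F
  ......
  ......
  F.....
  TF....
Step 6: 1 trees catch fire, 3 burn out
  ......
  ......
  ......
  ......
  ......
  F.....

......
......
......
......
......
F.....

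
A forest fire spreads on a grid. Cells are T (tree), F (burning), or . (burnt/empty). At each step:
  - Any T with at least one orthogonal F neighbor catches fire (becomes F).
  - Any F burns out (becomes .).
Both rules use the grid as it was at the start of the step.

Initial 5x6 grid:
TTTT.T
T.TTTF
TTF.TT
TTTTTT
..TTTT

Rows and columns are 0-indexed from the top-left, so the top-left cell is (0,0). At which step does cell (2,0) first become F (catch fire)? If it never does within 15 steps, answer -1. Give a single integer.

Step 1: cell (2,0)='T' (+6 fires, +2 burnt)
Step 2: cell (2,0)='F' (+8 fires, +6 burnt)
  -> target ignites at step 2
Step 3: cell (2,0)='.' (+7 fires, +8 burnt)
Step 4: cell (2,0)='.' (+2 fires, +7 burnt)
Step 5: cell (2,0)='.' (+0 fires, +2 burnt)
  fire out at step 5

2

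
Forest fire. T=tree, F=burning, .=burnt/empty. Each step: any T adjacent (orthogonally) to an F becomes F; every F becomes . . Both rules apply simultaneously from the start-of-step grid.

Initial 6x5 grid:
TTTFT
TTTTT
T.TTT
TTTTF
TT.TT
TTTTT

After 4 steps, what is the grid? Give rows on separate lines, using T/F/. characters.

Step 1: 6 trees catch fire, 2 burn out
  TTF.F
  TTTFT
  T.TTF
  TTTF.
  TT.TF
  TTTTT
Step 2: 7 trees catch fire, 6 burn out
  TF...
  TTF.F
  T.TF.
  TTF..
  TT.F.
  TTTTF
Step 3: 5 trees catch fire, 7 burn out
  F....
  TF...
  T.F..
  TF...
  TT...
  TTTF.
Step 4: 4 trees catch fire, 5 burn out
  .....
  F....
  T....
  F....
  TF...
  TTF..

.....
F....
T....
F....
TF...
TTF..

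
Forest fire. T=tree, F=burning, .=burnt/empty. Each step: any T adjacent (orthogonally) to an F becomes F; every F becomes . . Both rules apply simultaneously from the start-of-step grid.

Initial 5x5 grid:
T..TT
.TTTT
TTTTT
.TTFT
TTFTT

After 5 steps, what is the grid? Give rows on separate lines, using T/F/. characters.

Step 1: 5 trees catch fire, 2 burn out
  T..TT
  .TTTT
  TTTFT
  .TF.F
  TF.FT
Step 2: 6 trees catch fire, 5 burn out
  T..TT
  .TTFT
  TTF.F
  .F...
  F...F
Step 3: 4 trees catch fire, 6 burn out
  T..FT
  .TF.F
  TF...
  .....
  .....
Step 4: 3 trees catch fire, 4 burn out
  T...F
  .F...
  F....
  .....
  .....
Step 5: 0 trees catch fire, 3 burn out
  T....
  .....
  .....
  .....
  .....

T....
.....
.....
.....
.....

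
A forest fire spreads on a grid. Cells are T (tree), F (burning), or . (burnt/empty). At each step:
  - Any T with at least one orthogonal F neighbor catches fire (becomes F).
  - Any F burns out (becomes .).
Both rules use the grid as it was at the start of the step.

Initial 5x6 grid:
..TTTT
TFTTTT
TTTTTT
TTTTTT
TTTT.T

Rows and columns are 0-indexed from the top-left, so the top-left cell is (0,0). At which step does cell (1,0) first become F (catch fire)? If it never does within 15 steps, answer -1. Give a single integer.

Step 1: cell (1,0)='F' (+3 fires, +1 burnt)
  -> target ignites at step 1
Step 2: cell (1,0)='.' (+5 fires, +3 burnt)
Step 3: cell (1,0)='.' (+6 fires, +5 burnt)
Step 4: cell (1,0)='.' (+6 fires, +6 burnt)
Step 5: cell (1,0)='.' (+4 fires, +6 burnt)
Step 6: cell (1,0)='.' (+1 fires, +4 burnt)
Step 7: cell (1,0)='.' (+1 fires, +1 burnt)
Step 8: cell (1,0)='.' (+0 fires, +1 burnt)
  fire out at step 8

1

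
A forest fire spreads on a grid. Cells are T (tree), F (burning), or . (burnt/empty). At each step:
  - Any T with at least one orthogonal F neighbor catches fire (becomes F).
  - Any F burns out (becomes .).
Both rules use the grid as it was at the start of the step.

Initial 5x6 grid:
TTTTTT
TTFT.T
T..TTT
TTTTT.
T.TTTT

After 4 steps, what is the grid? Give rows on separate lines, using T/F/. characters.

Step 1: 3 trees catch fire, 1 burn out
  TTFTTT
  TF.F.T
  T..TTT
  TTTTT.
  T.TTTT
Step 2: 4 trees catch fire, 3 burn out
  TF.FTT
  F....T
  T..FTT
  TTTTT.
  T.TTTT
Step 3: 5 trees catch fire, 4 burn out
  F...FT
  .....T
  F...FT
  TTTFT.
  T.TTTT
Step 4: 6 trees catch fire, 5 burn out
  .....F
  .....T
  .....F
  FTF.F.
  T.TFTT

.....F
.....T
.....F
FTF.F.
T.TFTT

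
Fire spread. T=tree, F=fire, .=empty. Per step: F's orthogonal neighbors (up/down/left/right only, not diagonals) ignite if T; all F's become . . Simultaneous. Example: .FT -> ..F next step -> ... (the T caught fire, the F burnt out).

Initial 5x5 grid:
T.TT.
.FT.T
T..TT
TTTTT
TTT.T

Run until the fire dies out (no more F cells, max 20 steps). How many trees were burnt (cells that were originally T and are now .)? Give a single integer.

Answer: 3

Derivation:
Step 1: +1 fires, +1 burnt (F count now 1)
Step 2: +1 fires, +1 burnt (F count now 1)
Step 3: +1 fires, +1 burnt (F count now 1)
Step 4: +0 fires, +1 burnt (F count now 0)
Fire out after step 4
Initially T: 17, now '.': 11
Total burnt (originally-T cells now '.'): 3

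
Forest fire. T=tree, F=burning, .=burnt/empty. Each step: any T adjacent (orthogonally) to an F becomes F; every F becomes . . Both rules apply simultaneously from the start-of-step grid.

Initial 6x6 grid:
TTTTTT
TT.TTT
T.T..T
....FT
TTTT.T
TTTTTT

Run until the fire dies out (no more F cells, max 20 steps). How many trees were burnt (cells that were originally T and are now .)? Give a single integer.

Step 1: +1 fires, +1 burnt (F count now 1)
Step 2: +2 fires, +1 burnt (F count now 2)
Step 3: +2 fires, +2 burnt (F count now 2)
Step 4: +3 fires, +2 burnt (F count now 3)
Step 5: +3 fires, +3 burnt (F count now 3)
Step 6: +3 fires, +3 burnt (F count now 3)
Step 7: +3 fires, +3 burnt (F count now 3)
Step 8: +3 fires, +3 burnt (F count now 3)
Step 9: +3 fires, +3 burnt (F count now 3)
Step 10: +1 fires, +3 burnt (F count now 1)
Step 11: +1 fires, +1 burnt (F count now 1)
Step 12: +0 fires, +1 burnt (F count now 0)
Fire out after step 12
Initially T: 26, now '.': 35
Total burnt (originally-T cells now '.'): 25

Answer: 25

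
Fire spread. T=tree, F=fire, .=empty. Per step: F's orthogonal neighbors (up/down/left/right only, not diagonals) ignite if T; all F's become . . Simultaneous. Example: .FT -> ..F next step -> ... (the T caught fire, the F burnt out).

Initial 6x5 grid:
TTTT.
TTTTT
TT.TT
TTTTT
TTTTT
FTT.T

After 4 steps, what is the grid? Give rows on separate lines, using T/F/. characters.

Step 1: 2 trees catch fire, 1 burn out
  TTTT.
  TTTTT
  TT.TT
  TTTTT
  FTTTT
  .FT.T
Step 2: 3 trees catch fire, 2 burn out
  TTTT.
  TTTTT
  TT.TT
  FTTTT
  .FTTT
  ..F.T
Step 3: 3 trees catch fire, 3 burn out
  TTTT.
  TTTTT
  FT.TT
  .FTTT
  ..FTT
  ....T
Step 4: 4 trees catch fire, 3 burn out
  TTTT.
  FTTTT
  .F.TT
  ..FTT
  ...FT
  ....T

TTTT.
FTTTT
.F.TT
..FTT
...FT
....T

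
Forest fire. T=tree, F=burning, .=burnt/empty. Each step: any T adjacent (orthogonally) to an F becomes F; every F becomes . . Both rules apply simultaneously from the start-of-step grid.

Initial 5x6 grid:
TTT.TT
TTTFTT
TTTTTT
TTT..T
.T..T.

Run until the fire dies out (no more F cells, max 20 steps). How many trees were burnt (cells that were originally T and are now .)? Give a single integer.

Answer: 21

Derivation:
Step 1: +3 fires, +1 burnt (F count now 3)
Step 2: +6 fires, +3 burnt (F count now 6)
Step 3: +6 fires, +6 burnt (F count now 6)
Step 4: +4 fires, +6 burnt (F count now 4)
Step 5: +2 fires, +4 burnt (F count now 2)
Step 6: +0 fires, +2 burnt (F count now 0)
Fire out after step 6
Initially T: 22, now '.': 29
Total burnt (originally-T cells now '.'): 21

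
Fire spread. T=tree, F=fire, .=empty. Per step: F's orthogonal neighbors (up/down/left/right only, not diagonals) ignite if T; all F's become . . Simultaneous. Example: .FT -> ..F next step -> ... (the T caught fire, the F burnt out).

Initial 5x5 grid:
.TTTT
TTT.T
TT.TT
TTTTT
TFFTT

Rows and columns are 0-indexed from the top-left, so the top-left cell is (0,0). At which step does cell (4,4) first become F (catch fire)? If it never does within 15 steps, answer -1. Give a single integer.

Step 1: cell (4,4)='T' (+4 fires, +2 burnt)
Step 2: cell (4,4)='F' (+4 fires, +4 burnt)
  -> target ignites at step 2
Step 3: cell (4,4)='.' (+4 fires, +4 burnt)
Step 4: cell (4,4)='.' (+4 fires, +4 burnt)
Step 5: cell (4,4)='.' (+2 fires, +4 burnt)
Step 6: cell (4,4)='.' (+2 fires, +2 burnt)
Step 7: cell (4,4)='.' (+0 fires, +2 burnt)
  fire out at step 7

2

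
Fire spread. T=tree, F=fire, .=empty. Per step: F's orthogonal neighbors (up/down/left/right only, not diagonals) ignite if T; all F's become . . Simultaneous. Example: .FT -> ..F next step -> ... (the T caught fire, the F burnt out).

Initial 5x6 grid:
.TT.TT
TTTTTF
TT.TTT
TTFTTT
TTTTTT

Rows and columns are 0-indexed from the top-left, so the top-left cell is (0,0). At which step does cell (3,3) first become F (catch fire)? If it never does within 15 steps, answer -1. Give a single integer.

Step 1: cell (3,3)='F' (+6 fires, +2 burnt)
  -> target ignites at step 1
Step 2: cell (3,3)='.' (+10 fires, +6 burnt)
Step 3: cell (3,3)='.' (+6 fires, +10 burnt)
Step 4: cell (3,3)='.' (+3 fires, +6 burnt)
Step 5: cell (3,3)='.' (+0 fires, +3 burnt)
  fire out at step 5

1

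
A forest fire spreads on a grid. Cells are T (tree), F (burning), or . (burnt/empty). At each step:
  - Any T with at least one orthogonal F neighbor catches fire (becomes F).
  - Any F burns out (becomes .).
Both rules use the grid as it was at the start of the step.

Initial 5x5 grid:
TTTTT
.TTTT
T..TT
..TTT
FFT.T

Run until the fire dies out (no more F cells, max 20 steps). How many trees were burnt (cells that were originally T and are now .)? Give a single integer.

Answer: 16

Derivation:
Step 1: +1 fires, +2 burnt (F count now 1)
Step 2: +1 fires, +1 burnt (F count now 1)
Step 3: +1 fires, +1 burnt (F count now 1)
Step 4: +2 fires, +1 burnt (F count now 2)
Step 5: +3 fires, +2 burnt (F count now 3)
Step 6: +3 fires, +3 burnt (F count now 3)
Step 7: +3 fires, +3 burnt (F count now 3)
Step 8: +1 fires, +3 burnt (F count now 1)
Step 9: +1 fires, +1 burnt (F count now 1)
Step 10: +0 fires, +1 burnt (F count now 0)
Fire out after step 10
Initially T: 17, now '.': 24
Total burnt (originally-T cells now '.'): 16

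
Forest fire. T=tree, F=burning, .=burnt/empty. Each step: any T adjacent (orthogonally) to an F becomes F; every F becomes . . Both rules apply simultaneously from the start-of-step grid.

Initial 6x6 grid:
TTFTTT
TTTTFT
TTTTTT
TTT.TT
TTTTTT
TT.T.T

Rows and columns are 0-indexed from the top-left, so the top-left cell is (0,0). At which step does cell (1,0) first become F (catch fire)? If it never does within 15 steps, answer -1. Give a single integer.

Step 1: cell (1,0)='T' (+7 fires, +2 burnt)
Step 2: cell (1,0)='T' (+7 fires, +7 burnt)
Step 3: cell (1,0)='F' (+5 fires, +7 burnt)
  -> target ignites at step 3
Step 4: cell (1,0)='.' (+5 fires, +5 burnt)
Step 5: cell (1,0)='.' (+4 fires, +5 burnt)
Step 6: cell (1,0)='.' (+2 fires, +4 burnt)
Step 7: cell (1,0)='.' (+1 fires, +2 burnt)
Step 8: cell (1,0)='.' (+0 fires, +1 burnt)
  fire out at step 8

3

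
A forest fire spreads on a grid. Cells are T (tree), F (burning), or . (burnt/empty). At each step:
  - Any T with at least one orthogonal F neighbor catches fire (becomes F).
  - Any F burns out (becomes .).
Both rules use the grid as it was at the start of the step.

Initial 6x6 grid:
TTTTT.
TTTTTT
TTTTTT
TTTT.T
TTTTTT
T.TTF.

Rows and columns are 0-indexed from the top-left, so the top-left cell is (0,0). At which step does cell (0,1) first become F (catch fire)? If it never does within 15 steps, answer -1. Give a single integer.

Step 1: cell (0,1)='T' (+2 fires, +1 burnt)
Step 2: cell (0,1)='T' (+3 fires, +2 burnt)
Step 3: cell (0,1)='T' (+3 fires, +3 burnt)
Step 4: cell (0,1)='T' (+4 fires, +3 burnt)
Step 5: cell (0,1)='T' (+6 fires, +4 burnt)
Step 6: cell (0,1)='T' (+6 fires, +6 burnt)
Step 7: cell (0,1)='T' (+4 fires, +6 burnt)
Step 8: cell (0,1)='F' (+2 fires, +4 burnt)
  -> target ignites at step 8
Step 9: cell (0,1)='.' (+1 fires, +2 burnt)
Step 10: cell (0,1)='.' (+0 fires, +1 burnt)
  fire out at step 10

8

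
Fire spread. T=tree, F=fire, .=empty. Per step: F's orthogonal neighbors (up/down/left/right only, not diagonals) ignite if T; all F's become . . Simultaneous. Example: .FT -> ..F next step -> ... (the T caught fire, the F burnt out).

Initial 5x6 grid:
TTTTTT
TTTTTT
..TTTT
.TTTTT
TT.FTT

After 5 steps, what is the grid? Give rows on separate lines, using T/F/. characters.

Step 1: 2 trees catch fire, 1 burn out
  TTTTTT
  TTTTTT
  ..TTTT
  .TTFTT
  TT..FT
Step 2: 4 trees catch fire, 2 burn out
  TTTTTT
  TTTTTT
  ..TFTT
  .TF.FT
  TT...F
Step 3: 5 trees catch fire, 4 burn out
  TTTTTT
  TTTFTT
  ..F.FT
  .F...F
  TT....
Step 4: 5 trees catch fire, 5 burn out
  TTTFTT
  TTF.FT
  .....F
  ......
  TF....
Step 5: 5 trees catch fire, 5 burn out
  TTF.FT
  TF...F
  ......
  ......
  F.....

TTF.FT
TF...F
......
......
F.....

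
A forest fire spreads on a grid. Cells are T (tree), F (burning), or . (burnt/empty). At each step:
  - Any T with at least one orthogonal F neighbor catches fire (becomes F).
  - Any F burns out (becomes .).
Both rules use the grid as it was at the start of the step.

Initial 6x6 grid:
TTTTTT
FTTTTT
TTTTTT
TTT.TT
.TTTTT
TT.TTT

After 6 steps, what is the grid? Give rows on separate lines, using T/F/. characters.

Step 1: 3 trees catch fire, 1 burn out
  FTTTTT
  .FTTTT
  FTTTTT
  TTT.TT
  .TTTTT
  TT.TTT
Step 2: 4 trees catch fire, 3 burn out
  .FTTTT
  ..FTTT
  .FTTTT
  FTT.TT
  .TTTTT
  TT.TTT
Step 3: 4 trees catch fire, 4 burn out
  ..FTTT
  ...FTT
  ..FTTT
  .FT.TT
  .TTTTT
  TT.TTT
Step 4: 5 trees catch fire, 4 burn out
  ...FTT
  ....FT
  ...FTT
  ..F.TT
  .FTTTT
  TT.TTT
Step 5: 5 trees catch fire, 5 burn out
  ....FT
  .....F
  ....FT
  ....TT
  ..FTTT
  TF.TTT
Step 6: 5 trees catch fire, 5 burn out
  .....F
  ......
  .....F
  ....FT
  ...FTT
  F..TTT

.....F
......
.....F
....FT
...FTT
F..TTT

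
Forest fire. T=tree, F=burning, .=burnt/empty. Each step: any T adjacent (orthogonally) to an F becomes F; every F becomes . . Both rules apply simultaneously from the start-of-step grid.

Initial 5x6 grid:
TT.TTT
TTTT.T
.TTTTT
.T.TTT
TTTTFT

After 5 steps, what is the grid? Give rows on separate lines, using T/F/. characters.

Step 1: 3 trees catch fire, 1 burn out
  TT.TTT
  TTTT.T
  .TTTTT
  .T.TFT
  TTTF.F
Step 2: 4 trees catch fire, 3 burn out
  TT.TTT
  TTTT.T
  .TTTFT
  .T.F.F
  TTF...
Step 3: 3 trees catch fire, 4 burn out
  TT.TTT
  TTTT.T
  .TTF.F
  .T....
  TF....
Step 4: 5 trees catch fire, 3 burn out
  TT.TTT
  TTTF.F
  .TF...
  .F....
  F.....
Step 5: 4 trees catch fire, 5 burn out
  TT.FTF
  TTF...
  .F....
  ......
  ......

TT.FTF
TTF...
.F....
......
......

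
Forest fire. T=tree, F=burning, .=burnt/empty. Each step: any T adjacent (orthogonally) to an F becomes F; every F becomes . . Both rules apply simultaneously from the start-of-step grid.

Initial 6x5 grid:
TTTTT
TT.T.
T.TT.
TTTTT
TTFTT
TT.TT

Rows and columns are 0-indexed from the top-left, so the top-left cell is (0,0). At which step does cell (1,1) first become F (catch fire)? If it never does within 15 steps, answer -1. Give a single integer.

Step 1: cell (1,1)='T' (+3 fires, +1 burnt)
Step 2: cell (1,1)='T' (+7 fires, +3 burnt)
Step 3: cell (1,1)='T' (+5 fires, +7 burnt)
Step 4: cell (1,1)='T' (+2 fires, +5 burnt)
Step 5: cell (1,1)='T' (+2 fires, +2 burnt)
Step 6: cell (1,1)='F' (+4 fires, +2 burnt)
  -> target ignites at step 6
Step 7: cell (1,1)='.' (+1 fires, +4 burnt)
Step 8: cell (1,1)='.' (+0 fires, +1 burnt)
  fire out at step 8

6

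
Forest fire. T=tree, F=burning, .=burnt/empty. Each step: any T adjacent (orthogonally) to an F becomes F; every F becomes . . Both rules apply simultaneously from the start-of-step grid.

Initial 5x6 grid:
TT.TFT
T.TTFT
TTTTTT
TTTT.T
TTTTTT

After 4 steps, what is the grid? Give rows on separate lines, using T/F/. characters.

Step 1: 5 trees catch fire, 2 burn out
  TT.F.F
  T.TF.F
  TTTTFT
  TTTT.T
  TTTTTT
Step 2: 3 trees catch fire, 5 burn out
  TT....
  T.F...
  TTTF.F
  TTTT.T
  TTTTTT
Step 3: 3 trees catch fire, 3 burn out
  TT....
  T.....
  TTF...
  TTTF.F
  TTTTTT
Step 4: 4 trees catch fire, 3 burn out
  TT....
  T.....
  TF....
  TTF...
  TTTFTF

TT....
T.....
TF....
TTF...
TTTFTF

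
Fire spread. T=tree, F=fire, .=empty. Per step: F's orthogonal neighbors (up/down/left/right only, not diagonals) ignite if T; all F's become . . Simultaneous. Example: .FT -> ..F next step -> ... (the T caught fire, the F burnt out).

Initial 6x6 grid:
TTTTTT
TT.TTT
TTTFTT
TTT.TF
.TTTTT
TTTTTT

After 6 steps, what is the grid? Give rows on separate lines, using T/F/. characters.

Step 1: 6 trees catch fire, 2 burn out
  TTTTTT
  TT.FTT
  TTF.FF
  TTT.F.
  .TTTTF
  TTTTTT
Step 2: 7 trees catch fire, 6 burn out
  TTTFTT
  TT..FF
  TF....
  TTF...
  .TTTF.
  TTTTTF
Step 3: 9 trees catch fire, 7 burn out
  TTF.FF
  TF....
  F.....
  TF....
  .TFF..
  TTTTF.
Step 4: 6 trees catch fire, 9 burn out
  TF....
  F.....
  ......
  F.....
  .F....
  TTFF..
Step 5: 2 trees catch fire, 6 burn out
  F.....
  ......
  ......
  ......
  ......
  TF....
Step 6: 1 trees catch fire, 2 burn out
  ......
  ......
  ......
  ......
  ......
  F.....

......
......
......
......
......
F.....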